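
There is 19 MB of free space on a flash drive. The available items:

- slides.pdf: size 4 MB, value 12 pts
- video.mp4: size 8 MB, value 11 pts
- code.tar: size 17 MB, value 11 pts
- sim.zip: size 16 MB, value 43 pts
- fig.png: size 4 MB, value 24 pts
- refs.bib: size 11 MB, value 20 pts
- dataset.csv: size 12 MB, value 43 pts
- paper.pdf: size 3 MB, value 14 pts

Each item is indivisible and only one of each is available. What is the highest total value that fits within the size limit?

This is a 0/1 knapsack; check combinations near the capacity.
- fig.png+dataset.csv+paper.pdf: size 4+12+3=19, value 24+43+14=81
- slides.pdf+dataset.csv+paper.pdf: size 4+12+3=19, value 12+43+14=69
- fig.png+dataset.csv: size 4+12=16, value 24+43=67
- slides.pdf+video.mp4+fig.png+paper.pdf: size 4+8+4+3=19, value 12+11+24+14=61
- fig.png+refs.bib+paper.pdf: size 4+11+3=18, value 24+20+14=58
Best: 81 pts.

81 pts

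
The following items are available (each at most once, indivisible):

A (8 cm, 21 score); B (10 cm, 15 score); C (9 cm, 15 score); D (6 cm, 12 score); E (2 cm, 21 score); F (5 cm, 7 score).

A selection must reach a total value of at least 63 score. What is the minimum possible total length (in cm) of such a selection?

Subsets with value ≥ 63, sorted by total length:
- A+C+E+F: length 24, value 64
- A+C+D+E: length 25, value 69
- A+B+E+F: length 25, value 64
- A+B+D+E: length 26, value 69
Minimum length: 24 cm.

24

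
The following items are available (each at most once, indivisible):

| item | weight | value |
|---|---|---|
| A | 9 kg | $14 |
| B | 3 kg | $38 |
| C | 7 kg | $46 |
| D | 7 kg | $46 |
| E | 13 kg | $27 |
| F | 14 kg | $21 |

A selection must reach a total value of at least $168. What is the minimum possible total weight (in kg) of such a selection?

Subsets with value ≥ 168, sorted by total weight:
- A+B+C+D+E: weight 39, value 171
- B+C+D+E+F: weight 44, value 178
Minimum weight: 39 kg.

39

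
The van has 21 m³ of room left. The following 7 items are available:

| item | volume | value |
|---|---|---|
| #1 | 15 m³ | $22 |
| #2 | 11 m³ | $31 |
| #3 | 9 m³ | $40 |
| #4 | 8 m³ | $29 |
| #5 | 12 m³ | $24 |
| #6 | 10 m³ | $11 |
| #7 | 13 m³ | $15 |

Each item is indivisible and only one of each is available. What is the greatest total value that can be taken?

Check high-value combinations within 21 m³:
- #2+#3: volume 11+9=20, value 31+40=71
- #3+#4: volume 9+8=17, value 40+29=69
- #3+#5: volume 9+12=21, value 40+24=64
- #2+#4: volume 11+8=19, value 31+29=60
- #4+#5: volume 8+12=20, value 29+24=53
Best: $71.

$71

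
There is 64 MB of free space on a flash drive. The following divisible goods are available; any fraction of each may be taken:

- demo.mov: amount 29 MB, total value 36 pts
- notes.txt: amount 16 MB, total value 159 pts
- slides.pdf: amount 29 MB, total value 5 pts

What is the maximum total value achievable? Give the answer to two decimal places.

Take in order of value per unit:
- notes.txt (159/16 per unit): all 16 → value 159, running total 159.00
- demo.mov (36/29 per unit): all 29 → value 36, running total 195.00
- slides.pdf (5/29 per unit): 19 of 29 → value 19×5/29 = 3.2759, running total 198.28
Total 198.28.

198.28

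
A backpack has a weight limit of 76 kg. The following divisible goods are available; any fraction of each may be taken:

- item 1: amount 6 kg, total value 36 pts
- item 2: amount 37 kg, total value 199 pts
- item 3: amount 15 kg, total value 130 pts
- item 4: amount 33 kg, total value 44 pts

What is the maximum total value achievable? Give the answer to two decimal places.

389.00

Take in order of value per unit:
- item 3 (130/15 per unit): all 15 → value 130, running total 130.00
- item 1 (36/6 per unit): all 6 → value 36, running total 166.00
- item 2 (199/37 per unit): all 37 → value 199, running total 365.00
- item 4 (44/33 per unit): 18 of 33 → value 18×44/33 = 24.0000, running total 389.00
Total 389.00.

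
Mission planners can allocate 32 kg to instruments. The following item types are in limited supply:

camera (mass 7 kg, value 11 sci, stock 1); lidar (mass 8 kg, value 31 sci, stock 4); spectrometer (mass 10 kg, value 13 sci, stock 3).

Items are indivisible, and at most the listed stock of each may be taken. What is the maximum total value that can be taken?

Top feasible selections:
- 4×lidar: mass 32, value 124
- 1×camera + 3×lidar: mass 31, value 104
- 3×lidar: mass 24, value 93
Best: 124 sci.

124 sci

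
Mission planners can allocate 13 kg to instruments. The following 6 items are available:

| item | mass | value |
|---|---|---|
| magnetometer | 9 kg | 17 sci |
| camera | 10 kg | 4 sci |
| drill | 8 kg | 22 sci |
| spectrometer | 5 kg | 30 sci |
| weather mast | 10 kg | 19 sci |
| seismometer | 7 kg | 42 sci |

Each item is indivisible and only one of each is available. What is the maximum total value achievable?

72 sci

Check high-value combinations within 13 kg:
- spectrometer+seismometer: mass 5+7=12, value 30+42=72
- drill+spectrometer: mass 8+5=13, value 22+30=52
- seismometer: mass 7, value 42
- spectrometer: mass 5, value 30
- drill: mass 8, value 22
Best: 72 sci.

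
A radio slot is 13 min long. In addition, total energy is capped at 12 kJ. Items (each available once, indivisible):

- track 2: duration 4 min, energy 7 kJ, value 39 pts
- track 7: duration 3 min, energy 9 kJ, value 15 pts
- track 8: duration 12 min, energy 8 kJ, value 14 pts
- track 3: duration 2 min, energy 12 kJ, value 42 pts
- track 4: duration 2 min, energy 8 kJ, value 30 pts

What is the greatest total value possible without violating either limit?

Feasible sets respecting both limits:
- track 3: duration 2, energy 12, value 42
- track 2: duration 4, energy 7, value 39
- track 4: duration 2, energy 8, value 30
Best: 42 pts.

42 pts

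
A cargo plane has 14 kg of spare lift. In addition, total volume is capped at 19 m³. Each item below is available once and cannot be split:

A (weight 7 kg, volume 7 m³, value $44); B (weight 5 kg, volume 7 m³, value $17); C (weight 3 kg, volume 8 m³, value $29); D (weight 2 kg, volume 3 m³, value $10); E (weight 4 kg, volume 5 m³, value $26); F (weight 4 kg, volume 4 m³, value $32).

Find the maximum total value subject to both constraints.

Feasible sets respecting both limits:
- A+C+F: weight 14, volume 19, value 105
- C+E+F: weight 11, volume 17, value 87
- A+D+F: weight 13, volume 14, value 86
- A+C+D: weight 12, volume 18, value 83
Best: $105.

$105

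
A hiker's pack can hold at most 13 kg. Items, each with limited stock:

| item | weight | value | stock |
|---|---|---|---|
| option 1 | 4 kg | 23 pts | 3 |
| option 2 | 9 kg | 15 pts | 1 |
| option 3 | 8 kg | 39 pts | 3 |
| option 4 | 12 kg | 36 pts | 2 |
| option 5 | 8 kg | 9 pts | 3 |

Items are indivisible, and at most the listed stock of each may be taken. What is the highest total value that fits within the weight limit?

Best selections within weight 13 and stock limits:
- 3×option 1: weight 12, value 69
- 1×option 1 + 1×option 3: weight 12, value 62
Best: 69 pts.

69 pts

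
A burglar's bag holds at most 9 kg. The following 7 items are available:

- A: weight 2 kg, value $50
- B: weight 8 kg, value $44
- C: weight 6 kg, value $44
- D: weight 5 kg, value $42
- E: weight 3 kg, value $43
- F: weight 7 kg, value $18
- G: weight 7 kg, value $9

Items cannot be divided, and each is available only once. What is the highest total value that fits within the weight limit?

Check high-value combinations within 9 kg:
- A+C: weight 2+6=8, value 50+44=94
- A+E: weight 2+3=5, value 50+43=93
- A+D: weight 2+5=7, value 50+42=92
Best: $94.

$94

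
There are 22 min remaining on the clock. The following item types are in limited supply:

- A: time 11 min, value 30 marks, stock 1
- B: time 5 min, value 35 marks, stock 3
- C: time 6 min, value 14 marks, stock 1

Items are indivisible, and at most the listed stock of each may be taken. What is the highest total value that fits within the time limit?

Top feasible selections:
- 3×B + 1×C: time 21, value 119
- 3×B: time 15, value 105
Best: 119 marks.

119 marks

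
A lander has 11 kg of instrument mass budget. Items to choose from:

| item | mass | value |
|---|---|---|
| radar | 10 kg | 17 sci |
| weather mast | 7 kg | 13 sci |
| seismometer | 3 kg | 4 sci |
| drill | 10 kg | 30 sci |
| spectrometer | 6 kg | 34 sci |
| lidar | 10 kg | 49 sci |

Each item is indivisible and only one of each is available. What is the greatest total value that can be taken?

49 sci

Check high-value combinations within 11 kg:
- lidar: mass 10, value 49
- seismometer+spectrometer: mass 3+6=9, value 4+34=38
- spectrometer: mass 6, value 34
- drill: mass 10, value 30
- radar: mass 10, value 17
Best: 49 sci.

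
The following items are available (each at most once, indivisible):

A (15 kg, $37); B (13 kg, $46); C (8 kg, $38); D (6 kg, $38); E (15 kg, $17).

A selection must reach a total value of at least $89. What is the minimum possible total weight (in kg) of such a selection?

Subsets with value ≥ 89, sorted by total weight:
- B+C+D: weight 27, value 122
- A+C+D: weight 29, value 113
- C+D+E: weight 29, value 93
Minimum weight: 27 kg.

27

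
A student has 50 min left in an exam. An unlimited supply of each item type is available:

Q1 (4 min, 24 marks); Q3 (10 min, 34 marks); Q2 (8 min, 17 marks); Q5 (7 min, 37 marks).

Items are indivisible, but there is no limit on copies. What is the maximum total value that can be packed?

Best value-per-unit is Q1 at 24/4; filling with it alone gives 12×24 = 288.
Optimal mix: 9×Q1 + 2×Q5 → time 50, value 290.

290 marks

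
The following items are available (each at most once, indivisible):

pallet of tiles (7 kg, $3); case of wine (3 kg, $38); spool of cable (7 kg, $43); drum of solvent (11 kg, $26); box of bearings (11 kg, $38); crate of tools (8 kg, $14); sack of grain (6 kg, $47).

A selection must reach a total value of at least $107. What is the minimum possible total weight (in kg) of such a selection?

Subsets with value ≥ 107, sorted by total weight:
- case of wine+spool of cable+sack of grain: weight 16, value 128
- case of wine+box of bearings+sack of grain: weight 20, value 123
Minimum weight: 16 kg.

16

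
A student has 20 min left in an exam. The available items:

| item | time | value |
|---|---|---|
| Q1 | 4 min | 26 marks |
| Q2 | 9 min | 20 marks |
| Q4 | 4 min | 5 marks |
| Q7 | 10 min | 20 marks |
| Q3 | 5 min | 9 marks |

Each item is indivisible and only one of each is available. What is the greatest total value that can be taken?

55 marks

Check high-value combinations within 20 min:
- Q1+Q2+Q3: time 4+9+5=18, value 26+20+9=55
- Q1+Q7+Q3: time 4+10+5=19, value 26+20+9=55
- Q1+Q2+Q4: time 4+9+4=17, value 26+20+5=51
- Q1+Q4+Q7: time 4+4+10=18, value 26+5+20=51
Best: 55 marks.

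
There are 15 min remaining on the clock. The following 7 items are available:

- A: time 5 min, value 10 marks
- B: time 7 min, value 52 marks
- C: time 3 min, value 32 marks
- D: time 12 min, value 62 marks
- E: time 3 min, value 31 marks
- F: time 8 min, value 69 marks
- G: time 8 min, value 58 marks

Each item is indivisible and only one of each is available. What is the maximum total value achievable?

This is a 0/1 knapsack; check combinations near the capacity.
- C+E+F: time 3+3+8=14, value 32+31+69=132
- C+E+G: time 3+3+8=14, value 32+31+58=121
- B+F: time 7+8=15, value 52+69=121
Best: 132 marks.

132 marks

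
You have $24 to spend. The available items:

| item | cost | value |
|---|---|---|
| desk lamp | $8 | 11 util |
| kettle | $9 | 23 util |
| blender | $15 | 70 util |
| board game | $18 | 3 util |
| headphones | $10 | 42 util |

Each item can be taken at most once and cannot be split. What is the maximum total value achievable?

93 util

Check high-value combinations within $24:
- kettle+blender: cost 9+15=24, value 23+70=93
- desk lamp+blender: cost 8+15=23, value 11+70=81
- blender: cost 15, value 70
Best: 93 util.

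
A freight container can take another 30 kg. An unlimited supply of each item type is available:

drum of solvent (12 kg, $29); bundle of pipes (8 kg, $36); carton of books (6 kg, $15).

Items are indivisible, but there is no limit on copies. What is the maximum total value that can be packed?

$123

Best value-per-unit is bundle of pipes at 36/8; filling with it alone gives 3×36 = 108.
Optimal mix: 3×bundle of pipes + 1×carton of books → weight 30, value 123.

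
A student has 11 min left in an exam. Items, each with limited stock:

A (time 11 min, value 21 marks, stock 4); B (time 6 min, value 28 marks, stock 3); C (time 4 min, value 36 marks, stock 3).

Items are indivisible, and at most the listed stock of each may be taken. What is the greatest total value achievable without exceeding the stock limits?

Top feasible selections:
- 2×C: time 8, value 72
- 1×B + 1×C: time 10, value 64
- 1×C: time 4, value 36
- 1×B: time 6, value 28
Best: 72 marks.

72 marks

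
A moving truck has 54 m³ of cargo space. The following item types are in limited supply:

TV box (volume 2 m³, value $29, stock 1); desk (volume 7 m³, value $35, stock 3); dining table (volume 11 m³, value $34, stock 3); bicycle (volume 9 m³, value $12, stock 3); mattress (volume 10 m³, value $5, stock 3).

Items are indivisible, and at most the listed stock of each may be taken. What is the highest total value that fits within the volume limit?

Top feasible selections:
- 1×TV box + 3×desk + 2×dining table + 1×bicycle: volume 54, value 214
- 3×desk + 3×dining table: volume 54, value 207
- 1×TV box + 3×desk + 2×dining table: volume 45, value 202
- 1×TV box + 2×desk + 3×dining table: volume 49, value 201
Best: $214.

$214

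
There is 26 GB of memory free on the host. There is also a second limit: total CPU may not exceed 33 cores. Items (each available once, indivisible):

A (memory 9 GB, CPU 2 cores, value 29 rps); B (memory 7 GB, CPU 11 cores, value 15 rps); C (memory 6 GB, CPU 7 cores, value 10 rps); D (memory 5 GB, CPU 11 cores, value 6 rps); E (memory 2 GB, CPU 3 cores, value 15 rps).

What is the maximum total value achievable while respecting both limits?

Feasible sets respecting both limits:
- A+B+C+E: memory 24, CPU 23, value 69
- A+B+D+E: memory 23, CPU 27, value 65
- A+C+D+E: memory 22, CPU 23, value 60
Best: 69 rps.

69 rps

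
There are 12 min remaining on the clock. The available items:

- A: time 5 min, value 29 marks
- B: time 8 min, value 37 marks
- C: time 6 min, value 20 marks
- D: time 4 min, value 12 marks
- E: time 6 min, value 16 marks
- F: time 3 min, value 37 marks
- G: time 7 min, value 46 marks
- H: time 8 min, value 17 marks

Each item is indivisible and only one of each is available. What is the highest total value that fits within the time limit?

83 marks

Check high-value combinations within 12 min:
- F+G: time 3+7=10, value 37+46=83
- A+D+F: time 5+4+3=12, value 29+12+37=78
- A+G: time 5+7=12, value 29+46=75
Best: 83 marks.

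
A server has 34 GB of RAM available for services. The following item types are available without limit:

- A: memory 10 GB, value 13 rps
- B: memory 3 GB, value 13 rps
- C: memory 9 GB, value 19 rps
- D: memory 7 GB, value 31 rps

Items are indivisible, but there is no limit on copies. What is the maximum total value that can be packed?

150 rps

Best value-per-unit is D at 31/7; filling with it alone gives 4×31 = 124.
Optimal mix: 2×B + 4×D → memory 34, value 150.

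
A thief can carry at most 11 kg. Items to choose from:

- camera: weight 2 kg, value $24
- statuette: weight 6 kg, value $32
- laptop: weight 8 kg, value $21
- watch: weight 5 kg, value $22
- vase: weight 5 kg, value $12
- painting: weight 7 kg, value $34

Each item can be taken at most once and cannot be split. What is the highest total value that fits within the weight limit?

$58

Check high-value combinations within 11 kg:
- camera+painting: weight 2+7=9, value 24+34=58
- camera+statuette: weight 2+6=8, value 24+32=56
- statuette+watch: weight 6+5=11, value 32+22=54
- camera+watch: weight 2+5=7, value 24+22=46
- camera+laptop: weight 2+8=10, value 24+21=45
Best: $58.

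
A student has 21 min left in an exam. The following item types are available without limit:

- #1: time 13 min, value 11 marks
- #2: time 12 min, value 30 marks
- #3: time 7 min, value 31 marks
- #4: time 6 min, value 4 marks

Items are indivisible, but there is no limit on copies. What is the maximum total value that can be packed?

93 marks

Best value-per-unit is #3 at 31/7, and filling with it alone uses time 3×7=21. No mix of the others beats 3×31 = 93.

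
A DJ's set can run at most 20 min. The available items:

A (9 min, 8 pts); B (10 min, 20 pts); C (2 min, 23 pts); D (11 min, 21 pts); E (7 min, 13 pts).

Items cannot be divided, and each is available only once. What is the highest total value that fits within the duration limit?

57 pts

Check high-value combinations within 20 min:
- C+D+E: duration 2+11+7=20, value 23+21+13=57
- B+C+E: duration 10+2+7=19, value 20+23+13=56
- C+D: duration 2+11=13, value 23+21=44
Best: 57 pts.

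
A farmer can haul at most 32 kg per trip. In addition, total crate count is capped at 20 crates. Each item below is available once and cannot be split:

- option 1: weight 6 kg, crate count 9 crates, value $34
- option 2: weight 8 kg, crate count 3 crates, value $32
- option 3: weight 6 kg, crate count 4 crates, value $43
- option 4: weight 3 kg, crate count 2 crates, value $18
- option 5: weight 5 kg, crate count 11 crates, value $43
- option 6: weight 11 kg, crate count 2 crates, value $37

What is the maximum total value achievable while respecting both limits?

$155

Feasible sets respecting both limits:
- option 2+option 3+option 5+option 6: weight 30, crate count 20, value 155
- option 1+option 2+option 3+option 6: weight 31, crate count 18, value 146
- option 3+option 4+option 5+option 6: weight 25, crate count 19, value 141
- option 2+option 3+option 4+option 5: weight 22, crate count 20, value 136
Best: $155.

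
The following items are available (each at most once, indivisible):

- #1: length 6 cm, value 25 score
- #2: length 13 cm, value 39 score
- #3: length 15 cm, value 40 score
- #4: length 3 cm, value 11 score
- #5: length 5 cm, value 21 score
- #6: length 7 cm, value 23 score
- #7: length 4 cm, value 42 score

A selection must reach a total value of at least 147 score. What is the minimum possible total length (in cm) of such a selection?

35

Subsets with value ≥ 147, sorted by total length:
- #1+#2+#5+#6+#7: length 35, value 150
- #1+#3+#5+#6+#7: length 37, value 151
- #1+#2+#4+#5+#6+#7: length 38, value 161
Minimum length: 35 cm.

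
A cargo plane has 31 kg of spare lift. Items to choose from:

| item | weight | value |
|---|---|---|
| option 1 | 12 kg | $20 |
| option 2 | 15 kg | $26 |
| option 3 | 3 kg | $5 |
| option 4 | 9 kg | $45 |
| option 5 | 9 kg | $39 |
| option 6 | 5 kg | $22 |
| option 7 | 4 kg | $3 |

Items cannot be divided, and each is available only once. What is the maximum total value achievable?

This is a 0/1 knapsack; check combinations near the capacity.
- option 3+option 4+option 5+option 6+option 7: weight 3+9+9+5+4=30, value 5+45+39+22+3=114
- option 3+option 4+option 5+option 6: weight 3+9+9+5=26, value 5+45+39+22=111
- option 4+option 5+option 6+option 7: weight 9+9+5+4=27, value 45+39+22+3=109
- option 4+option 5+option 6: weight 9+9+5=23, value 45+39+22=106
Best: $114.

$114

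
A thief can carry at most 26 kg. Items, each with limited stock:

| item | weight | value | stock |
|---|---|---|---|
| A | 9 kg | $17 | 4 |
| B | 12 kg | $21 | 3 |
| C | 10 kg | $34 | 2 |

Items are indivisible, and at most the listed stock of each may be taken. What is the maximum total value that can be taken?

$68

Best selections within weight 26 and stock limits:
- 2×C: weight 20, value 68
- 1×B + 1×C: weight 22, value 55
- 1×A + 1×C: weight 19, value 51
Best: $68.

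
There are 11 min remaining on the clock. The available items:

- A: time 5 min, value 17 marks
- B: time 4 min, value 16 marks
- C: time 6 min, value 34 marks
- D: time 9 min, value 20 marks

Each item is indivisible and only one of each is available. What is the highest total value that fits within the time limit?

51 marks

This is a 0/1 knapsack; check combinations near the capacity.
- A+C: time 5+6=11, value 17+34=51
- B+C: time 4+6=10, value 16+34=50
- C: time 6, value 34
Best: 51 marks.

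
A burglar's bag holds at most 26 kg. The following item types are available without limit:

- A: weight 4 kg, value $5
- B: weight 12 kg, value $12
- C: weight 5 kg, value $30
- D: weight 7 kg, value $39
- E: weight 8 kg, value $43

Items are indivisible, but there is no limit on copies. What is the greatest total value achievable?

$150

Best value-per-unit is C at 30/5, and filling with it alone uses weight 5×5=25. No mix of the others beats 5×30 = 150.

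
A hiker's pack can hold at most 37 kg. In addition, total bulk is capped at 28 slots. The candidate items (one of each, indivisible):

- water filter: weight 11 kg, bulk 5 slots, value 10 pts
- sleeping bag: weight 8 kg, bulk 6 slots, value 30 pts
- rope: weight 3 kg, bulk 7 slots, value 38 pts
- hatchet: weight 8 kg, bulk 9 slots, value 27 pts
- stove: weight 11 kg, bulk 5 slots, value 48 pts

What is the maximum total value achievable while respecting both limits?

143 pts

Feasible sets respecting both limits:
- sleeping bag+rope+hatchet+stove: weight 30, bulk 27, value 143
- water filter+sleeping bag+rope+stove: weight 33, bulk 23, value 126
- water filter+rope+hatchet+stove: weight 33, bulk 26, value 123
- sleeping bag+rope+stove: weight 22, bulk 18, value 116
Best: 143 pts.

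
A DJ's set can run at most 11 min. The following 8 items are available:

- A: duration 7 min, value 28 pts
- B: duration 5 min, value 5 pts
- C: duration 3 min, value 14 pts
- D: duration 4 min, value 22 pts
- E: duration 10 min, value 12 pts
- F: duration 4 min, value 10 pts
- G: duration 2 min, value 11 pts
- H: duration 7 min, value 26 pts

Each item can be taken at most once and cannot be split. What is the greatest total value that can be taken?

50 pts

Check high-value combinations within 11 min:
- A+D: duration 7+4=11, value 28+22=50
- D+H: duration 4+7=11, value 22+26=48
- C+D+G: duration 3+4+2=9, value 14+22+11=47
Best: 50 pts.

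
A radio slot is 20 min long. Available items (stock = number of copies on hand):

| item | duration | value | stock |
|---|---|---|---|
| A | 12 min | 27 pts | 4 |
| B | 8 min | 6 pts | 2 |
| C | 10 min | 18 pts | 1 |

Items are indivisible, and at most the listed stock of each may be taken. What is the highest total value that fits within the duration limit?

Top feasible selections:
- 1×A + 1×B: duration 20, value 33
- 1×A: duration 12, value 27
Best: 33 pts.

33 pts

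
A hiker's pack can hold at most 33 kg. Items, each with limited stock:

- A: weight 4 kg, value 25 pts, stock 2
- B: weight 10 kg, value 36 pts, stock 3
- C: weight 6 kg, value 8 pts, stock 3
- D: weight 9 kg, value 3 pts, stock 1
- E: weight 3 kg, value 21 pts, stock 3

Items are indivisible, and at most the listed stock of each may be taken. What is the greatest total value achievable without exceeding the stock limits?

160 pts

Top feasible selections:
- 1×A + 2×B + 3×E: weight 33, value 160
- 2×A + 1×B + 1×C + 3×E: weight 33, value 157
- 2×A + 1×B + 3×E: weight 27, value 149
- 2×A + 2×B + 1×E: weight 31, value 143
Best: 160 pts.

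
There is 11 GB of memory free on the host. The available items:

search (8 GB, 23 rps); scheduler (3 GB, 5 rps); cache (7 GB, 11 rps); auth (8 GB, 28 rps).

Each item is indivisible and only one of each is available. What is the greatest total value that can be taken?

33 rps

Check high-value combinations within 11 GB:
- scheduler+auth: memory 3+8=11, value 5+28=33
- auth: memory 8, value 28
- search+scheduler: memory 8+3=11, value 23+5=28
Best: 33 rps.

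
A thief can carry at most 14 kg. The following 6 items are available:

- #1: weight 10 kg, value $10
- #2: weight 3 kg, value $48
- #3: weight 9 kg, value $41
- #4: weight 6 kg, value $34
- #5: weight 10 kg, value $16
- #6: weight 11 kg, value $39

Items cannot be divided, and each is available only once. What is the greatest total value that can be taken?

This is a 0/1 knapsack; check combinations near the capacity.
- #2+#3: weight 3+9=12, value 48+41=89
- #2+#6: weight 3+11=14, value 48+39=87
- #2+#4: weight 3+6=9, value 48+34=82
- #2+#5: weight 3+10=13, value 48+16=64
- #1+#2: weight 10+3=13, value 10+48=58
Best: $89.

$89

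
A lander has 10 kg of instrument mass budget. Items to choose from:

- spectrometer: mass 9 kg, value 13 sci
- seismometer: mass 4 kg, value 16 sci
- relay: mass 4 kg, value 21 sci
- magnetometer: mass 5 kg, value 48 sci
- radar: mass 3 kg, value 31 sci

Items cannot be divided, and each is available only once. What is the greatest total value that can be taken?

This is a 0/1 knapsack; check combinations near the capacity.
- magnetometer+radar: mass 5+3=8, value 48+31=79
- relay+magnetometer: mass 4+5=9, value 21+48=69
- seismometer+magnetometer: mass 4+5=9, value 16+48=64
- relay+radar: mass 4+3=7, value 21+31=52
Best: 79 sci.

79 sci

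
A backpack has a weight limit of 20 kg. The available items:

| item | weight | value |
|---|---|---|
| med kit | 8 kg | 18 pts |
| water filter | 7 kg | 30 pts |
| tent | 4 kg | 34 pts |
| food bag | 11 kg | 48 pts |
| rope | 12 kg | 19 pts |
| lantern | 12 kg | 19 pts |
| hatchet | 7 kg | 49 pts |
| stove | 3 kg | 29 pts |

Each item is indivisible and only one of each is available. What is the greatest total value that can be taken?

Check high-value combinations within 20 kg:
- water filter+tent+hatchet: weight 7+4+7=18, value 30+34+49=113
- tent+hatchet+stove: weight 4+7+3=14, value 34+49+29=112
- tent+food bag+stove: weight 4+11+3=18, value 34+48+29=111
- water filter+hatchet+stove: weight 7+7+3=17, value 30+49+29=108
- med kit+tent+hatchet: weight 8+4+7=19, value 18+34+49=101
Best: 113 pts.

113 pts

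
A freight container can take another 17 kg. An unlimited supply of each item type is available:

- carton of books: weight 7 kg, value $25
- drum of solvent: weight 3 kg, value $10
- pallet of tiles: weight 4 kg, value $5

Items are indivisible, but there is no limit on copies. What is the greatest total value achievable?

Best value-per-unit is carton of books at 25/7; filling with it alone gives 2×25 = 50.
Optimal mix: 2×carton of books + 1×drum of solvent → weight 17, value 60.

$60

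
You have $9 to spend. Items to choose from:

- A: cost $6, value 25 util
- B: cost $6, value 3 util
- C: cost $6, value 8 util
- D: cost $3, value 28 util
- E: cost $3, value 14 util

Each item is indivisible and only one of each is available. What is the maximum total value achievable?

53 util

This is a 0/1 knapsack; check combinations near the capacity.
- A+D: cost 6+3=9, value 25+28=53
- D+E: cost 3+3=6, value 28+14=42
- A+E: cost 6+3=9, value 25+14=39
Best: 53 util.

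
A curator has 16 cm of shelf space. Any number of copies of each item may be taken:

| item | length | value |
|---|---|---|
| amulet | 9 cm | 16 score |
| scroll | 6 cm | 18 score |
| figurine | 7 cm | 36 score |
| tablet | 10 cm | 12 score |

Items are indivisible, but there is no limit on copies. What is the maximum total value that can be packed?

72 score

Best value-per-unit is figurine at 36/7, and filling with it alone uses length 2×7=14. No mix of the others beats 2×36 = 72.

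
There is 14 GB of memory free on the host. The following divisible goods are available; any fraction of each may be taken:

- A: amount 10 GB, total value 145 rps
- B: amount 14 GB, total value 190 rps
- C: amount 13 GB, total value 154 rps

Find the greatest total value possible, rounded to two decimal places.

Take in order of value per unit:
- A (145/10 per unit): all 10 → value 145, running total 145.00
- B (190/14 per unit): 4 of 14 → value 4×190/14 = 54.2857, running total 199.29
Total 199.29.

199.29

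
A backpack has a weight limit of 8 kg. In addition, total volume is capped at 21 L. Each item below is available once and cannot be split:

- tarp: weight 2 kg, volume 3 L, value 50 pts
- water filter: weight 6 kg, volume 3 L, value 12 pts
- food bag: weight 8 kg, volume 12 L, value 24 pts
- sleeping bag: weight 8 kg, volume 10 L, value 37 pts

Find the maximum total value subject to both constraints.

Feasible sets respecting both limits:
- tarp+water filter: weight 8, volume 6, value 62
- tarp: weight 2, volume 3, value 50
- sleeping bag: weight 8, volume 10, value 37
- food bag: weight 8, volume 12, value 24
Best: 62 pts.

62 pts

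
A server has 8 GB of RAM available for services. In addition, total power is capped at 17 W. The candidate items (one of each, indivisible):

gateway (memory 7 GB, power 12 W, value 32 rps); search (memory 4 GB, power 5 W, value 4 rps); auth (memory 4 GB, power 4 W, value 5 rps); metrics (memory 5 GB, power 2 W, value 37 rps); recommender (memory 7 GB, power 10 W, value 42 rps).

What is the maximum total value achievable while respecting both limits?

42 rps

Feasible sets respecting both limits:
- recommender: memory 7, power 10, value 42
- metrics: memory 5, power 2, value 37
- gateway: memory 7, power 12, value 32
Best: 42 rps.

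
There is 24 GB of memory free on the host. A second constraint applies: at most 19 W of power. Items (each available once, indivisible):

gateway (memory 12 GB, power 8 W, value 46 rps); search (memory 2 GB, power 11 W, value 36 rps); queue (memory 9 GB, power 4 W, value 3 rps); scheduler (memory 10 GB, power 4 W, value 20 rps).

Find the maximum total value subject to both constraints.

82 rps

Feasible sets respecting both limits:
- gateway+search: memory 14, power 19, value 82
- gateway+scheduler: memory 22, power 12, value 66
- search+queue+scheduler: memory 21, power 19, value 59
- search+scheduler: memory 12, power 15, value 56
Best: 82 rps.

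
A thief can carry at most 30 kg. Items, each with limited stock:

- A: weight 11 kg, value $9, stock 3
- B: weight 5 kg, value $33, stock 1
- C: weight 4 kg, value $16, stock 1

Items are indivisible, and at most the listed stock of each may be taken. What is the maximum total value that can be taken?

Best selections within weight 30 and stock limits:
- 1×A + 1×B + 1×C: weight 20, value 58
- 2×A + 1×B: weight 27, value 51
- 1×B + 1×C: weight 9, value 49
Best: $58.

$58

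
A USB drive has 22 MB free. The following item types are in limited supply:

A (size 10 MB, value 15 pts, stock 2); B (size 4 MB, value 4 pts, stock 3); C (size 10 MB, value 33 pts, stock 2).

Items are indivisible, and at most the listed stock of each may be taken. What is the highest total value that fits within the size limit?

66 pts

Top feasible selections:
- 2×C: size 20, value 66
- 1×A + 1×C: size 20, value 48
Best: 66 pts.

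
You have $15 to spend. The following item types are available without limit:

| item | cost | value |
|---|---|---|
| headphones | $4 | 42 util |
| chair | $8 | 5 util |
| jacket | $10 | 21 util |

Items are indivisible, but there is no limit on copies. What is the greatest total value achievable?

Best value-per-unit is headphones at 42/4, and filling with it alone uses cost 3×4=12. No mix of the others beats 3×42 = 126.

126 util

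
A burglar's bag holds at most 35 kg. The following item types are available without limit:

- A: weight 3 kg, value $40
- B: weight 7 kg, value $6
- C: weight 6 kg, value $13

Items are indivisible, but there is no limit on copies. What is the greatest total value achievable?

Best value-per-unit is A at 40/3, and filling with it alone uses weight 11×3=33. No mix of the others beats 11×40 = 440.

$440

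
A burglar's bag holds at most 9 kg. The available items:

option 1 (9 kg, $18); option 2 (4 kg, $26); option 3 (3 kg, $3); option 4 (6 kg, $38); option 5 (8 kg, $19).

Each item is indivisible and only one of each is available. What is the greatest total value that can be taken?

$41

This is a 0/1 knapsack; check combinations near the capacity.
- option 3+option 4: weight 3+6=9, value 3+38=41
- option 4: weight 6, value 38
- option 2+option 3: weight 4+3=7, value 26+3=29
- option 2: weight 4, value 26
Best: $41.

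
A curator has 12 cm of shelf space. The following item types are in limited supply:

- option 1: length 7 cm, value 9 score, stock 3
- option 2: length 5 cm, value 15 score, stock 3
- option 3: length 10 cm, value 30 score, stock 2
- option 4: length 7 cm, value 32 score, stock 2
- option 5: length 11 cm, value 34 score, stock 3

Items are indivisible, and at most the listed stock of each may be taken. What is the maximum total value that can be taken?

Best selections within length 12 and stock limits:
- 1×option 2 + 1×option 4: length 12, value 47
- 1×option 5: length 11, value 34
- 1×option 4: length 7, value 32
- 1×option 3: length 10, value 30
Best: 47 score.

47 score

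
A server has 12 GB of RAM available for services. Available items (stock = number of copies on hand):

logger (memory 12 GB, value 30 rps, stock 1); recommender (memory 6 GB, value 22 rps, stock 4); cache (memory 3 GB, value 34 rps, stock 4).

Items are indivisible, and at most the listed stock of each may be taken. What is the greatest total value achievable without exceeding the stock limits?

136 rps

Best selections within memory 12 and stock limits:
- 4×cache: memory 12, value 136
- 3×cache: memory 9, value 102
- 1×recommender + 2×cache: memory 12, value 90
Best: 136 rps.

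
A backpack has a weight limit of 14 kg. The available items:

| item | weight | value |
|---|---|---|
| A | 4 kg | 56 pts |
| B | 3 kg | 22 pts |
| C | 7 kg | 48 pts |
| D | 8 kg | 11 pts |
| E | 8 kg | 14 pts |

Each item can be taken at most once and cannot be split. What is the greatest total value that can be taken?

126 pts

Check high-value combinations within 14 kg:
- A+B+C: weight 4+3+7=14, value 56+22+48=126
- A+C: weight 4+7=11, value 56+48=104
- A+B: weight 4+3=7, value 56+22=78
Best: 126 pts.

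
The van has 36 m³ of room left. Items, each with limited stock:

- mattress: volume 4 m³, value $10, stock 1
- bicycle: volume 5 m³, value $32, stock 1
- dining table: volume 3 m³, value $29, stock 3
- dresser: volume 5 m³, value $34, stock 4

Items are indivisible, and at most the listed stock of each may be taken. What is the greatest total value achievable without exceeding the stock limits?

$255

Top feasible selections:
- 1×bicycle + 3×dining table + 4×dresser: volume 34, value 255
- 1×mattress + 1×bicycle + 2×dining table + 4×dresser: volume 35, value 236
- 1×mattress + 3×dining table + 4×dresser: volume 33, value 233
Best: $255.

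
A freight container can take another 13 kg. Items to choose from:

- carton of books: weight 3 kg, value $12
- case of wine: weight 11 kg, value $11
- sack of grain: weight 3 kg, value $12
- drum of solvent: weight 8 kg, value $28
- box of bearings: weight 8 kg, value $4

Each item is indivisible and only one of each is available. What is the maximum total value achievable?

This is a 0/1 knapsack; check combinations near the capacity.
- carton of books+drum of solvent: weight 3+8=11, value 12+28=40
- sack of grain+drum of solvent: weight 3+8=11, value 12+28=40
- drum of solvent: weight 8, value 28
- carton of books+sack of grain: weight 3+3=6, value 12+12=24
- carton of books+box of bearings: weight 3+8=11, value 12+4=16
Best: $40.

$40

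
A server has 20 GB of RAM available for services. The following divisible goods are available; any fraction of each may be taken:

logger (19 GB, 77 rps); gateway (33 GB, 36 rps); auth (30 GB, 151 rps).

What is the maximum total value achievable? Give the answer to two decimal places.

100.67

Take in order of value per unit:
- auth (151/30 per unit): 20 of 30 → value 20×151/30 = 100.6667, running total 100.67
Total 100.67.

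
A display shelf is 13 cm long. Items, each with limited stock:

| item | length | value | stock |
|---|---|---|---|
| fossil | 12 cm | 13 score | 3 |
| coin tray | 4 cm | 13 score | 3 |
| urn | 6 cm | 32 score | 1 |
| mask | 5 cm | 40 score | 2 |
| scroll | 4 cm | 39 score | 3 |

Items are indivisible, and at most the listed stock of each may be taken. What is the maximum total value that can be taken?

Best selections within length 13 and stock limits:
- 1×mask + 2×scroll: length 13, value 118
- 3×scroll: length 12, value 117
Best: 118 score.

118 score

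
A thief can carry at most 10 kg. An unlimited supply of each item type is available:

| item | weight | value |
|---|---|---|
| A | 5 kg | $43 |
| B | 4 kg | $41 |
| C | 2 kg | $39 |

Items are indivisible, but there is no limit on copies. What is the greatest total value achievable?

Best value-per-unit is C at 39/2, and filling with it alone uses weight 5×2=10. No mix of the others beats 5×39 = 195.

$195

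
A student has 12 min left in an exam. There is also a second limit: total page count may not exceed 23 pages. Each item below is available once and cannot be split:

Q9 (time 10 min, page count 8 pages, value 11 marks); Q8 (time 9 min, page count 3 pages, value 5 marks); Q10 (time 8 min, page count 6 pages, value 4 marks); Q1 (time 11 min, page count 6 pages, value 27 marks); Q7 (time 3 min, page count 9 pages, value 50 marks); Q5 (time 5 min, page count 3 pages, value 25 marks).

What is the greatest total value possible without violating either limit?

75 marks

Feasible sets respecting both limits:
- Q7+Q5: time 8, page count 12, value 75
- Q8+Q7: time 12, page count 12, value 55
- Q10+Q7: time 11, page count 15, value 54
Best: 75 marks.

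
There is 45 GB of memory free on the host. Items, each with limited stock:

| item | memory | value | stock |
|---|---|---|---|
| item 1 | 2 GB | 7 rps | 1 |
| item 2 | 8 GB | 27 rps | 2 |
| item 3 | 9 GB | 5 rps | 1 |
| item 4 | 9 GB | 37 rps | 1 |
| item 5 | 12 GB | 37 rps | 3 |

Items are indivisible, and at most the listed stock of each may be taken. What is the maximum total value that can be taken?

Top feasible selections:
- 1×item 4 + 3×item 5: memory 45, value 148
- 1×item 1 + 1×item 2 + 1×item 4 + 2×item 5: memory 43, value 145
- 1×item 2 + 1×item 4 + 2×item 5: memory 41, value 138
Best: 148 rps.

148 rps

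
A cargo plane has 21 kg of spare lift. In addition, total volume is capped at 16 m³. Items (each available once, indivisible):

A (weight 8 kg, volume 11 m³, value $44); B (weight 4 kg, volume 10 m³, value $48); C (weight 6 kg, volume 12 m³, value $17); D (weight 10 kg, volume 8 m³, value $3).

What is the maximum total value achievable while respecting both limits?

$48

Feasible sets respecting both limits:
- B: weight 4, volume 10, value 48
- A: weight 8, volume 11, value 44
- C: weight 6, volume 12, value 17
- D: weight 10, volume 8, value 3
Best: $48.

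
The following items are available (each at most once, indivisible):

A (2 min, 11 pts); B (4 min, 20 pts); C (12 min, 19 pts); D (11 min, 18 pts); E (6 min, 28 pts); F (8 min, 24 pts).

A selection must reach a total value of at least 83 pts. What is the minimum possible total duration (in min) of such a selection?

Subsets with value ≥ 83, sorted by total duration:
- A+B+E+F: duration 20, value 83
- B+D+E+F: duration 29, value 90
- B+C+E+F: duration 30, value 91
Minimum duration: 20 min.

20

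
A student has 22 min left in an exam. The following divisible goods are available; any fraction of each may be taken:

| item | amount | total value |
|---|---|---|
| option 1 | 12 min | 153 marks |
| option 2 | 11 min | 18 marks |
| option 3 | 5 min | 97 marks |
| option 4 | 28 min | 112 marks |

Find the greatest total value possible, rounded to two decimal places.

Take in order of value per unit:
- option 3 (97/5 per unit): all 5 → value 97, running total 97.00
- option 1 (153/12 per unit): all 12 → value 153, running total 250.00
- option 4 (112/28 per unit): 5 of 28 → value 5×112/28 = 20.0000, running total 270.00
Total 270.00.

270.00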